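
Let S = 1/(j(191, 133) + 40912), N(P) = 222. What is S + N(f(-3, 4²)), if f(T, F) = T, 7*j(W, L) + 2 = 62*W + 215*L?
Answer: 72553825/326819 ≈ 222.00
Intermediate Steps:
j(W, L) = -2/7 + 62*W/7 + 215*L/7 (j(W, L) = -2/7 + (62*W + 215*L)/7 = -2/7 + (62*W/7 + 215*L/7) = -2/7 + 62*W/7 + 215*L/7)
S = 7/326819 (S = 1/((-2/7 + (62/7)*191 + (215/7)*133) + 40912) = 1/((-2/7 + 11842/7 + 4085) + 40912) = 1/(40435/7 + 40912) = 1/(326819/7) = 7/326819 ≈ 2.1419e-5)
S + N(f(-3, 4²)) = 7/326819 + 222 = 72553825/326819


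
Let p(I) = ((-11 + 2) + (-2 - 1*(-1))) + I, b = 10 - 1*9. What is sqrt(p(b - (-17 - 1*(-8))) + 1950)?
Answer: 5*sqrt(78) ≈ 44.159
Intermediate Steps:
b = 1 (b = 10 - 9 = 1)
p(I) = -10 + I (p(I) = (-9 + (-2 + 1)) + I = (-9 - 1) + I = -10 + I)
sqrt(p(b - (-17 - 1*(-8))) + 1950) = sqrt((-10 + (1 - (-17 - 1*(-8)))) + 1950) = sqrt((-10 + (1 - (-17 + 8))) + 1950) = sqrt((-10 + (1 - 1*(-9))) + 1950) = sqrt((-10 + (1 + 9)) + 1950) = sqrt((-10 + 10) + 1950) = sqrt(0 + 1950) = sqrt(1950) = 5*sqrt(78)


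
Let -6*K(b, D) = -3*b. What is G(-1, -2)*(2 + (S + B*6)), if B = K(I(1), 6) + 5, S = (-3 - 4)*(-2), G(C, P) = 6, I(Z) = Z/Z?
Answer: 294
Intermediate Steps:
I(Z) = 1
K(b, D) = b/2 (K(b, D) = -(-1)*b/2 = b/2)
S = 14 (S = -7*(-2) = 14)
B = 11/2 (B = (1/2)*1 + 5 = 1/2 + 5 = 11/2 ≈ 5.5000)
G(-1, -2)*(2 + (S + B*6)) = 6*(2 + (14 + (11/2)*6)) = 6*(2 + (14 + 33)) = 6*(2 + 47) = 6*49 = 294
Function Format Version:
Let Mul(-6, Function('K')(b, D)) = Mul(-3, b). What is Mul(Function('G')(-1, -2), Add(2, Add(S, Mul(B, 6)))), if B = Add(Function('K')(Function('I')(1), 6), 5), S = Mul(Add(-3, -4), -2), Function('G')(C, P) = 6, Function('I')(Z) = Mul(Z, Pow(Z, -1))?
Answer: 294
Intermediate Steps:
Function('I')(Z) = 1
Function('K')(b, D) = Mul(Rational(1, 2), b) (Function('K')(b, D) = Mul(Rational(-1, 6), Mul(-3, b)) = Mul(Rational(1, 2), b))
S = 14 (S = Mul(-7, -2) = 14)
B = Rational(11, 2) (B = Add(Mul(Rational(1, 2), 1), 5) = Add(Rational(1, 2), 5) = Rational(11, 2) ≈ 5.5000)
Mul(Function('G')(-1, -2), Add(2, Add(S, Mul(B, 6)))) = Mul(6, Add(2, Add(14, Mul(Rational(11, 2), 6)))) = Mul(6, Add(2, Add(14, 33))) = Mul(6, Add(2, 47)) = Mul(6, 49) = 294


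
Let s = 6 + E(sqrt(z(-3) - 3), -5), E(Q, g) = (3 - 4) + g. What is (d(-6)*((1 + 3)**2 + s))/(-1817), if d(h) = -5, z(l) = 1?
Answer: 80/1817 ≈ 0.044029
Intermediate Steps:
E(Q, g) = -1 + g
s = 0 (s = 6 + (-1 - 5) = 6 - 6 = 0)
(d(-6)*((1 + 3)**2 + s))/(-1817) = -5*((1 + 3)**2 + 0)/(-1817) = -5*(4**2 + 0)*(-1/1817) = -5*(16 + 0)*(-1/1817) = -5*16*(-1/1817) = -80*(-1/1817) = 80/1817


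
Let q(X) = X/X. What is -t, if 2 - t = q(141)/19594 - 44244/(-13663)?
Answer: 331504955/267712822 ≈ 1.2383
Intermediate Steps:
q(X) = 1
t = -331504955/267712822 (t = 2 - (1/19594 - 44244/(-13663)) = 2 - (1*(1/19594) - 44244*(-1/13663)) = 2 - (1/19594 + 44244/13663) = 2 - 1*866930599/267712822 = 2 - 866930599/267712822 = -331504955/267712822 ≈ -1.2383)
-t = -1*(-331504955/267712822) = 331504955/267712822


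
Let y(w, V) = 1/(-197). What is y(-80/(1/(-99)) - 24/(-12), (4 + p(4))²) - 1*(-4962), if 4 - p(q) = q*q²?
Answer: 977513/197 ≈ 4962.0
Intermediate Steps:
p(q) = 4 - q³ (p(q) = 4 - q*q² = 4 - q³)
y(w, V) = -1/197
y(-80/(1/(-99)) - 24/(-12), (4 + p(4))²) - 1*(-4962) = -1/197 - 1*(-4962) = -1/197 + 4962 = 977513/197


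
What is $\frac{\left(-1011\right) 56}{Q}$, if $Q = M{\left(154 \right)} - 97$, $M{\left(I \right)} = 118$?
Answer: $-2696$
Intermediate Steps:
$Q = 21$ ($Q = 118 - 97 = 21$)
$\frac{\left(-1011\right) 56}{Q} = \frac{\left(-1011\right) 56}{21} = \left(-56616\right) \frac{1}{21} = -2696$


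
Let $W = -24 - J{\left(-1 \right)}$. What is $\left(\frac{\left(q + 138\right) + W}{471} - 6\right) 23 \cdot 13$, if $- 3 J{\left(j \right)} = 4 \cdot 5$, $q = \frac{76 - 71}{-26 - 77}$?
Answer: $- \frac{249952937}{145539} \approx -1717.4$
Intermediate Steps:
$q = - \frac{5}{103}$ ($q = \frac{5}{-103} = 5 \left(- \frac{1}{103}\right) = - \frac{5}{103} \approx -0.048544$)
$J{\left(j \right)} = - \frac{20}{3}$ ($J{\left(j \right)} = - \frac{4 \cdot 5}{3} = \left(- \frac{1}{3}\right) 20 = - \frac{20}{3}$)
$W = - \frac{52}{3}$ ($W = -24 - - \frac{20}{3} = -24 + \frac{20}{3} = - \frac{52}{3} \approx -17.333$)
$\left(\frac{\left(q + 138\right) + W}{471} - 6\right) 23 \cdot 13 = \left(\frac{\left(- \frac{5}{103} + 138\right) - \frac{52}{3}}{471} - 6\right) 23 \cdot 13 = \left(\left(\frac{14209}{103} - \frac{52}{3}\right) \frac{1}{471} - 6\right) 299 = \left(\frac{37271}{309} \cdot \frac{1}{471} - 6\right) 299 = \left(\frac{37271}{145539} - 6\right) 299 = \left(- \frac{835963}{145539}\right) 299 = - \frac{249952937}{145539}$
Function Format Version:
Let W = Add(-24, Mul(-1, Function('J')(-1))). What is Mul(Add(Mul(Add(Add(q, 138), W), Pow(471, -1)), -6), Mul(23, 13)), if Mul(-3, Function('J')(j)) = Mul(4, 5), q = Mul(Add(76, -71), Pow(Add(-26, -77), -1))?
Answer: Rational(-249952937, 145539) ≈ -1717.4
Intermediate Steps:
q = Rational(-5, 103) (q = Mul(5, Pow(-103, -1)) = Mul(5, Rational(-1, 103)) = Rational(-5, 103) ≈ -0.048544)
Function('J')(j) = Rational(-20, 3) (Function('J')(j) = Mul(Rational(-1, 3), Mul(4, 5)) = Mul(Rational(-1, 3), 20) = Rational(-20, 3))
W = Rational(-52, 3) (W = Add(-24, Mul(-1, Rational(-20, 3))) = Add(-24, Rational(20, 3)) = Rational(-52, 3) ≈ -17.333)
Mul(Add(Mul(Add(Add(q, 138), W), Pow(471, -1)), -6), Mul(23, 13)) = Mul(Add(Mul(Add(Add(Rational(-5, 103), 138), Rational(-52, 3)), Pow(471, -1)), -6), Mul(23, 13)) = Mul(Add(Mul(Add(Rational(14209, 103), Rational(-52, 3)), Rational(1, 471)), -6), 299) = Mul(Add(Mul(Rational(37271, 309), Rational(1, 471)), -6), 299) = Mul(Add(Rational(37271, 145539), -6), 299) = Mul(Rational(-835963, 145539), 299) = Rational(-249952937, 145539)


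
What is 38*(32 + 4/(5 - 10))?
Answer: 5928/5 ≈ 1185.6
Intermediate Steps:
38*(32 + 4/(5 - 10)) = 38*(32 + 4/(-5)) = 38*(32 + 4*(-1/5)) = 38*(32 - 4/5) = 38*(156/5) = 5928/5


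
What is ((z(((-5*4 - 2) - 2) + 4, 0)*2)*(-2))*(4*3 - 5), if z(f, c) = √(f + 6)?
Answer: -28*I*√14 ≈ -104.77*I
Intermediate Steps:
z(f, c) = √(6 + f)
((z(((-5*4 - 2) - 2) + 4, 0)*2)*(-2))*(4*3 - 5) = ((√(6 + (((-5*4 - 2) - 2) + 4))*2)*(-2))*(4*3 - 5) = ((√(6 + (((-20 - 2) - 2) + 4))*2)*(-2))*(12 - 5) = ((√(6 + ((-22 - 2) + 4))*2)*(-2))*7 = ((√(6 + (-24 + 4))*2)*(-2))*7 = ((√(6 - 20)*2)*(-2))*7 = ((√(-14)*2)*(-2))*7 = (((I*√14)*2)*(-2))*7 = ((2*I*√14)*(-2))*7 = -4*I*√14*7 = -28*I*√14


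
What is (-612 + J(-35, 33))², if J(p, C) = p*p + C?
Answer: 417316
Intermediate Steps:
J(p, C) = C + p² (J(p, C) = p² + C = C + p²)
(-612 + J(-35, 33))² = (-612 + (33 + (-35)²))² = (-612 + (33 + 1225))² = (-612 + 1258)² = 646² = 417316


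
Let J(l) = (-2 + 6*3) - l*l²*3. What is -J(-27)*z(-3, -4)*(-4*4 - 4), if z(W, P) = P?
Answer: -4725200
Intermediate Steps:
J(l) = 16 - 3*l³ (J(l) = (-2 + 18) - l³*3 = 16 - 3*l³)
-J(-27)*z(-3, -4)*(-4*4 - 4) = -(16 - 3*(-27)³)*(-4*(-4*4 - 4)) = -(16 - 3*(-19683))*(-4*(-16 - 4)) = -(16 + 59049)*(-4*(-20)) = -59065*80 = -1*4725200 = -4725200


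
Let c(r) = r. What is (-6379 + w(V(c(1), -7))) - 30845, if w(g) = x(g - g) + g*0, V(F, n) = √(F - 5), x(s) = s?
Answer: -37224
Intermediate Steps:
V(F, n) = √(-5 + F)
w(g) = 0 (w(g) = (g - g) + g*0 = 0 + 0 = 0)
(-6379 + w(V(c(1), -7))) - 30845 = (-6379 + 0) - 30845 = -6379 - 30845 = -37224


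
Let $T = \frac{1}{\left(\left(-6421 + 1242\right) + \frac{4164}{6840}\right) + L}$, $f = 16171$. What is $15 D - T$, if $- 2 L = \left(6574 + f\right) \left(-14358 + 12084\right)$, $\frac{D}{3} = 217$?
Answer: $\frac{143915157658185}{14737855367} \approx 9765.0$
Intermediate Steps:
$D = 651$ ($D = 3 \cdot 217 = 651$)
$L = 25861065$ ($L = - \frac{\left(6574 + 16171\right) \left(-14358 + 12084\right)}{2} = - \frac{22745 \left(-2274\right)}{2} = \left(- \frac{1}{2}\right) \left(-51722130\right) = 25861065$)
$T = \frac{570}{14737855367}$ ($T = \frac{1}{\left(\left(-6421 + 1242\right) + \frac{4164}{6840}\right) + 25861065} = \frac{1}{\left(-5179 + 4164 \cdot \frac{1}{6840}\right) + 25861065} = \frac{1}{\left(-5179 + \frac{347}{570}\right) + 25861065} = \frac{1}{- \frac{2951683}{570} + 25861065} = \frac{1}{\frac{14737855367}{570}} = \frac{570}{14737855367} \approx 3.8676 \cdot 10^{-8}$)
$15 D - T = 15 \cdot 651 - \frac{570}{14737855367} = 9765 - \frac{570}{14737855367} = \frac{143915157658185}{14737855367}$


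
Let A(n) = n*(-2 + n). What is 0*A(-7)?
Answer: 0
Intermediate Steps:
0*A(-7) = 0*(-7*(-2 - 7)) = 0*(-7*(-9)) = 0*63 = 0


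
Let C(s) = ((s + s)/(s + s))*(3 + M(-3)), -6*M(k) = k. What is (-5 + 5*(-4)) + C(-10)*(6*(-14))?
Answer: -319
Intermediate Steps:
M(k) = -k/6
C(s) = 7/2 (C(s) = ((s + s)/(s + s))*(3 - ⅙*(-3)) = ((2*s)/((2*s)))*(3 + ½) = ((2*s)*(1/(2*s)))*(7/2) = 1*(7/2) = 7/2)
(-5 + 5*(-4)) + C(-10)*(6*(-14)) = (-5 + 5*(-4)) + 7*(6*(-14))/2 = (-5 - 20) + (7/2)*(-84) = -25 - 294 = -319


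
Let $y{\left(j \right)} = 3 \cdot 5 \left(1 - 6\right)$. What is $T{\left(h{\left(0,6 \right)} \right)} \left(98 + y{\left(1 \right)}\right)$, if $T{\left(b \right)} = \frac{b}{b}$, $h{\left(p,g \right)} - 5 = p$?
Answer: $23$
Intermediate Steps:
$h{\left(p,g \right)} = 5 + p$
$y{\left(j \right)} = -75$ ($y{\left(j \right)} = 15 \left(1 - 6\right) = 15 \left(-5\right) = -75$)
$T{\left(b \right)} = 1$
$T{\left(h{\left(0,6 \right)} \right)} \left(98 + y{\left(1 \right)}\right) = 1 \left(98 - 75\right) = 1 \cdot 23 = 23$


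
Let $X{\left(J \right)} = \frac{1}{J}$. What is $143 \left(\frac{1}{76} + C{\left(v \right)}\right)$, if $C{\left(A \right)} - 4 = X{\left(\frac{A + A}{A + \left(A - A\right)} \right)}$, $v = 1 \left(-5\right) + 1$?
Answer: $\frac{49049}{76} \approx 645.38$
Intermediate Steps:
$v = -4$ ($v = -5 + 1 = -4$)
$C{\left(A \right)} = \frac{9}{2}$ ($C{\left(A \right)} = 4 + \frac{1}{\left(A + A\right) \frac{1}{A + \left(A - A\right)}} = 4 + \frac{1}{2 A \frac{1}{A + 0}} = 4 + \frac{1}{2 A \frac{1}{A}} = 4 + \frac{1}{2} = \frac{9}{2}$)
$143 \left(\frac{1}{76} + C{\left(v \right)}\right) = 143 \left(\frac{1}{76} + \frac{9}{2}\right) = 143 \cdot \frac{343}{76} = \frac{49049}{76}$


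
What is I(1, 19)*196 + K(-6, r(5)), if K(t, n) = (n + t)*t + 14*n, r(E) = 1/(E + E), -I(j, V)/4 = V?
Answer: -74296/5 ≈ -14859.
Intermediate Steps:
I(j, V) = -4*V
r(E) = 1/(2*E)
K(t, n) = 14*n + t*(n + t) (K(t, n) = t*(n + t) + 14*n = 14*n + t*(n + t))
I(1, 19)*196 + K(-6, r(5)) = -4*19*196 + ((-6)**2 + 14*((1/2)/5) + ((1/2)/5)*(-6)) = -76*196 + (36 + 14*((1/2)*(1/5)) + ((1/2)*(1/5))*(-6)) = -14896 + (36 + 14*(1/10) + (1/10)*(-6)) = -14896 + (36 + 7/5 - 3/5) = -14896 + 184/5 = -74296/5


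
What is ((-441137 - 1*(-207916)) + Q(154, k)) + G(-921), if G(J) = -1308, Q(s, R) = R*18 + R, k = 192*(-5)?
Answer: -252769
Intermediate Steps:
k = -960
Q(s, R) = 19*R (Q(s, R) = 18*R + R = 19*R)
((-441137 - 1*(-207916)) + Q(154, k)) + G(-921) = ((-441137 - 1*(-207916)) + 19*(-960)) - 1308 = ((-441137 + 207916) - 18240) - 1308 = (-233221 - 18240) - 1308 = -251461 - 1308 = -252769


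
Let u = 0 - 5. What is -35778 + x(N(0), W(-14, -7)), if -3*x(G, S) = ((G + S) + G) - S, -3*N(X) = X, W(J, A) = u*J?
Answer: -35778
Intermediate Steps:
u = -5
W(J, A) = -5*J
N(X) = -X/3
x(G, S) = -2*G/3 (x(G, S) = -(((G + S) + G) - S)/3 = -((S + 2*G) - S)/3 = -2*G/3)
-35778 + x(N(0), W(-14, -7)) = -35778 - (-2)*0/9 = -35778 - ⅔*0 = -35778 + 0 = -35778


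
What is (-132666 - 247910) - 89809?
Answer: -470385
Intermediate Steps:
(-132666 - 247910) - 89809 = -380576 - 89809 = -470385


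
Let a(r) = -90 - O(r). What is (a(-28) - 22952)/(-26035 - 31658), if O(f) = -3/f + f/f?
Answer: 215069/538468 ≈ 0.39941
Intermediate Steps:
O(f) = 1 - 3/f (O(f) = -3/f + 1 = 1 - 3/f)
a(r) = -90 - (-3 + r)/r
(a(-28) - 22952)/(-26035 - 31658) = ((-91 + 3/(-28)) - 22952)/(-26035 - 31658) = ((-91 + 3*(-1/28)) - 22952)/(-57693) = ((-91 - 3/28) - 22952)*(-1/57693) = (-2551/28 - 22952)*(-1/57693) = -645207/28*(-1/57693) = 215069/538468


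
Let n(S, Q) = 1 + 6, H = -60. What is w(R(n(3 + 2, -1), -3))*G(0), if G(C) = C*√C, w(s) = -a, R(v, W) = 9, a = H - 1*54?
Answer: 0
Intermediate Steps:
a = -114 (a = -60 - 1*54 = -60 - 54 = -114)
n(S, Q) = 7
w(s) = 114 (w(s) = -1*(-114) = 114)
G(C) = C^(3/2)
w(R(n(3 + 2, -1), -3))*G(0) = 114*0^(3/2) = 114*0 = 0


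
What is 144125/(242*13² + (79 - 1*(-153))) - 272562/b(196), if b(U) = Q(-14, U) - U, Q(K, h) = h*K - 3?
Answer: 86182481/896634 ≈ 96.118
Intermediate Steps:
Q(K, h) = -3 + K*h (Q(K, h) = K*h - 3 = -3 + K*h)
b(U) = -3 - 15*U (b(U) = (-3 - 14*U) - U = -3 - 15*U)
144125/(242*13² + (79 - 1*(-153))) - 272562/b(196) = 144125/(242*13² + (79 - 1*(-153))) - 272562/(-3 - 15*196) = 144125/(242*169 + (79 + 153)) - 272562/(-3 - 2940) = 144125/(40898 + 232) - 272562/(-2943) = 144125/41130 - 272562*(-1/2943) = 144125*(1/41130) + 90854/981 = 28825/8226 + 90854/981 = 86182481/896634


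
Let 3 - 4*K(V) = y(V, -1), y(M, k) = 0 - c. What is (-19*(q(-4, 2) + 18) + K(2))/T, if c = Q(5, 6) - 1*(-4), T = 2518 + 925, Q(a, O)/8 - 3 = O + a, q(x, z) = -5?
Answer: -79/1252 ≈ -0.063099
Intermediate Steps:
Q(a, O) = 24 + 8*O + 8*a (Q(a, O) = 24 + 8*(O + a) = 24 + (8*O + 8*a) = 24 + 8*O + 8*a)
T = 3443
c = 116 (c = (24 + 8*6 + 8*5) - 1*(-4) = (24 + 48 + 40) + 4 = 112 + 4 = 116)
y(M, k) = -116 (y(M, k) = 0 - 1*116 = 0 - 116 = -116)
K(V) = 119/4 (K(V) = ¾ - ¼*(-116) = ¾ + 29 = 119/4)
(-19*(q(-4, 2) + 18) + K(2))/T = (-19*(-5 + 18) + 119/4)/3443 = (-19*13 + 119/4)*(1/3443) = (-247 + 119/4)*(1/3443) = -869/4*1/3443 = -79/1252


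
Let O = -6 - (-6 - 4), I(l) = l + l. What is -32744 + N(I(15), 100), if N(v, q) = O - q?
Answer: -32840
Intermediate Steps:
I(l) = 2*l
O = 4 (O = -6 - 1*(-10) = -6 + 10 = 4)
N(v, q) = 4 - q
-32744 + N(I(15), 100) = -32744 + (4 - 1*100) = -32744 + (4 - 100) = -32744 - 96 = -32840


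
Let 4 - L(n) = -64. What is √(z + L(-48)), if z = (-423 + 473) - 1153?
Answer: 3*I*√115 ≈ 32.171*I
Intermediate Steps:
z = -1103 (z = 50 - 1153 = -1103)
L(n) = 68 (L(n) = 4 - 1*(-64) = 4 + 64 = 68)
√(z + L(-48)) = √(-1103 + 68) = √(-1035) = 3*I*√115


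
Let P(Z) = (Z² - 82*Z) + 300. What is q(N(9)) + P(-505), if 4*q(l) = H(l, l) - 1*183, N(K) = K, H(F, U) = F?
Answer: 593383/2 ≈ 2.9669e+5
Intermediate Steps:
P(Z) = 300 + Z² - 82*Z
q(l) = -183/4 + l/4 (q(l) = (l - 1*183)/4 = (l - 183)/4 = (-183 + l)/4 = -183/4 + l/4)
q(N(9)) + P(-505) = (-183/4 + (¼)*9) + (300 + (-505)² - 82*(-505)) = (-183/4 + 9/4) + (300 + 255025 + 41410) = -87/2 + 296735 = 593383/2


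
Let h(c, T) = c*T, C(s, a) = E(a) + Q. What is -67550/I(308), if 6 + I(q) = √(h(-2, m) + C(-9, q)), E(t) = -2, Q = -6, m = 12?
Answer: 101325/17 + 67550*I*√2/17 ≈ 5960.3 + 5619.4*I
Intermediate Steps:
C(s, a) = -8 (C(s, a) = -2 - 6 = -8)
h(c, T) = T*c
I(q) = -6 + 4*I*√2 (I(q) = -6 + √(12*(-2) - 8) = -6 + √(-24 - 8) = -6 + √(-32) = -6 + 4*I*√2)
-67550/I(308) = -67550/(-6 + 4*I*√2)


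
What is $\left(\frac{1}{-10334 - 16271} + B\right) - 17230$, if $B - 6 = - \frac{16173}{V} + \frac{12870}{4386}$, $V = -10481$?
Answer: $- \frac{206469329372323}{11990421215} \approx -17220.0$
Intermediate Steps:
$B = \frac{80273874}{7661611}$ ($B = 6 + \left(- \frac{16173}{-10481} + \frac{12870}{4386}\right) = 6 + \left(\left(-16173\right) \left(- \frac{1}{10481}\right) + 12870 \cdot \frac{1}{4386}\right) = 6 + \left(\frac{16173}{10481} + \frac{2145}{731}\right) = 6 + \frac{34304208}{7661611} = \frac{80273874}{7661611} \approx 10.477$)
$\left(\frac{1}{-10334 - 16271} + B\right) - 17230 = \left(\frac{1}{-10334 - 16271} + \frac{80273874}{7661611}\right) - 17230 = \left(\frac{1}{-26605} + \frac{80273874}{7661611}\right) - 17230 = \left(- \frac{1}{26605} + \frac{80273874}{7661611}\right) - 17230 = \frac{125628162127}{11990421215} - 17230 = - \frac{206469329372323}{11990421215}$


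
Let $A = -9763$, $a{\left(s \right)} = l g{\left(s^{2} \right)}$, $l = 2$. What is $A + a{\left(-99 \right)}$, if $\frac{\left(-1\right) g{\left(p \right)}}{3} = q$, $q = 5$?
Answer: $-9793$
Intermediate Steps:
$g{\left(p \right)} = -15$ ($g{\left(p \right)} = \left(-3\right) 5 = -15$)
$a{\left(s \right)} = -30$ ($a{\left(s \right)} = 2 \left(-15\right) = -30$)
$A + a{\left(-99 \right)} = -9763 - 30 = -9793$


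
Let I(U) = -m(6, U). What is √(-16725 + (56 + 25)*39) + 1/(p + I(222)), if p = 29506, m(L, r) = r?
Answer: 1/29284 + I*√13566 ≈ 3.4148e-5 + 116.47*I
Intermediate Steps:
I(U) = -U
√(-16725 + (56 + 25)*39) + 1/(p + I(222)) = √(-16725 + (56 + 25)*39) + 1/(29506 - 1*222) = √(-16725 + 81*39) + 1/(29506 - 222) = √(-16725 + 3159) + 1/29284 = √(-13566) + 1/29284 = I*√13566 + 1/29284 = 1/29284 + I*√13566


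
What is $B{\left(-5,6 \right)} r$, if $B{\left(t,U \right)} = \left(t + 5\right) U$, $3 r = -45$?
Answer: $0$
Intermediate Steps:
$r = -15$ ($r = \frac{1}{3} \left(-45\right) = -15$)
$B{\left(t,U \right)} = U \left(5 + t\right)$ ($B{\left(t,U \right)} = \left(5 + t\right) U = U \left(5 + t\right)$)
$B{\left(-5,6 \right)} r = 6 \left(5 - 5\right) \left(-15\right) = 6 \cdot 0 \left(-15\right) = 0 \left(-15\right) = 0$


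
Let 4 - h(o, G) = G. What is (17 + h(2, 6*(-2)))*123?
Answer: 4059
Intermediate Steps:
h(o, G) = 4 - G
(17 + h(2, 6*(-2)))*123 = (17 + (4 - 6*(-2)))*123 = (17 + (4 - 1*(-12)))*123 = (17 + (4 + 12))*123 = (17 + 16)*123 = 33*123 = 4059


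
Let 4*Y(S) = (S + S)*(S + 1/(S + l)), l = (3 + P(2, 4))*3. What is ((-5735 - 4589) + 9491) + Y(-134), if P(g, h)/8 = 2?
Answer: 627232/77 ≈ 8145.9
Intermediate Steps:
P(g, h) = 16 (P(g, h) = 8*2 = 16)
l = 57 (l = (3 + 16)*3 = 19*3 = 57)
Y(S) = S*(S + 1/(57 + S))/2 (Y(S) = ((S + S)*(S + 1/(S + 57)))/4 = ((2*S)*(S + 1/(57 + S)))/4 = (2*S*(S + 1/(57 + S)))/4 = S*(S + 1/(57 + S))/2)
((-5735 - 4589) + 9491) + Y(-134) = ((-5735 - 4589) + 9491) + (½)*(-134)*(1 + (-134)² + 57*(-134))/(57 - 134) = (-10324 + 9491) + (½)*(-134)*(1 + 17956 - 7638)/(-77) = -833 + (½)*(-134)*(-1/77)*10319 = -833 + 691373/77 = 627232/77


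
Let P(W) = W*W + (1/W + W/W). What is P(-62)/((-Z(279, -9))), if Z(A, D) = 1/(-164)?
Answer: 19547898/31 ≈ 6.3058e+5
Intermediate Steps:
Z(A, D) = -1/164
P(W) = 1 + 1/W + W**2 (P(W) = W**2 + (1/W + 1) = W**2 + (1 + 1/W) = 1 + 1/W + W**2)
P(-62)/((-Z(279, -9))) = ((1 - 62 + (-62)**3)/(-62))/((-1*(-1/164))) = (-(1 - 62 - 238328)/62)/(1/164) = -1/62*(-238389)*164 = (238389/62)*164 = 19547898/31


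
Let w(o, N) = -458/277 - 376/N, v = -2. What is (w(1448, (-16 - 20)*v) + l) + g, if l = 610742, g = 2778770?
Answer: 8450036275/2493 ≈ 3.3895e+6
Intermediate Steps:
w(o, N) = -458/277 - 376/N (w(o, N) = -458*1/277 - 376/N = -458/277 - 376/N)
(w(1448, (-16 - 20)*v) + l) + g = ((-458/277 - 376*(-1/(2*(-16 - 20)))) + 610742) + 2778770 = ((-458/277 - 376/((-36*(-2)))) + 610742) + 2778770 = ((-458/277 - 376/72) + 610742) + 2778770 = ((-458/277 - 376*1/72) + 610742) + 2778770 = ((-458/277 - 47/9) + 610742) + 2778770 = (-17141/2493 + 610742) + 2778770 = 1522562665/2493 + 2778770 = 8450036275/2493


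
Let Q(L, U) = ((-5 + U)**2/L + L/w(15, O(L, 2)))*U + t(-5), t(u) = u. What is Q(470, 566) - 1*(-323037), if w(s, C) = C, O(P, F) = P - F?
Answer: 19318120546/27495 ≈ 7.0261e+5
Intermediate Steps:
Q(L, U) = -5 + U*(L/(-2 + L) + (-5 + U)**2/L) (Q(L, U) = ((-5 + U)**2/L + L/(L - 1*2))*U - 5 = ((-5 + U)**2/L + L/(L - 2))*U - 5 = ((-5 + U)**2/L + L/(-2 + L))*U - 5 = (L/(-2 + L) + (-5 + U)**2/L)*U - 5 = U*(L/(-2 + L) + (-5 + U)**2/L) - 5 = -5 + U*(L/(-2 + L) + (-5 + U)**2/L))
Q(470, 566) - 1*(-323037) = (566*470**2 - 5*470*(-2 + 470) + 566*(-5 + 566)**2*(-2 + 470))/(470*(-2 + 470)) - 1*(-323037) = (1/470)*(566*220900 - 5*470*468 + 566*561**2*468)/468 + 323037 = (1/470)*(1/468)*(125029400 - 1099800 + 566*314721*468) + 323037 = (1/470)*(1/468)*(125029400 - 1099800 + 83365816248) + 323037 = (1/470)*(1/468)*83489745848 + 323037 = 10436218231/27495 + 323037 = 19318120546/27495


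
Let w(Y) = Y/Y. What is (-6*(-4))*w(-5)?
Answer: 24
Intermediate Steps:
w(Y) = 1
(-6*(-4))*w(-5) = -6*(-4)*1 = 24*1 = 24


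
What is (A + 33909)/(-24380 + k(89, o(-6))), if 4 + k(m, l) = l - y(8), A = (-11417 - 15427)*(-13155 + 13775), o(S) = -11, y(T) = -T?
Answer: 5536457/8129 ≈ 681.08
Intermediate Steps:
A = -16643280 (A = -26844*620 = -16643280)
k(m, l) = 4 + l (k(m, l) = -4 + (l - (-1)*8) = -4 + (l - 1*(-8)) = -4 + (l + 8) = -4 + (8 + l) = 4 + l)
(A + 33909)/(-24380 + k(89, o(-6))) = (-16643280 + 33909)/(-24380 + (4 - 11)) = -16609371/(-24380 - 7) = -16609371/(-24387) = -16609371*(-1/24387) = 5536457/8129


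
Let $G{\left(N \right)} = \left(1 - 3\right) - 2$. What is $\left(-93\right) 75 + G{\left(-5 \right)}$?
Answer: $-6979$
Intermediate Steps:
$G{\left(N \right)} = -4$ ($G{\left(N \right)} = -2 - 2 = -4$)
$\left(-93\right) 75 + G{\left(-5 \right)} = \left(-93\right) 75 - 4 = -6975 - 4 = -6979$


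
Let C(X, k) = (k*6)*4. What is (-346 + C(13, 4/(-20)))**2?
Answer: 3076516/25 ≈ 1.2306e+5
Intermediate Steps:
C(X, k) = 24*k (C(X, k) = (6*k)*4 = 24*k)
(-346 + C(13, 4/(-20)))**2 = (-346 + 24*(4/(-20)))**2 = (-346 + 24*(4*(-1/20)))**2 = (-346 + 24*(-1/5))**2 = (-346 - 24/5)**2 = (-1754/5)**2 = 3076516/25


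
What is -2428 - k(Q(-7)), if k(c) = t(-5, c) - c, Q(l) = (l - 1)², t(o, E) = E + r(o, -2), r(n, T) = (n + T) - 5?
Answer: -2416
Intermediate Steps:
r(n, T) = -5 + T + n (r(n, T) = (T + n) - 5 = -5 + T + n)
t(o, E) = -7 + E + o (t(o, E) = E + (-5 - 2 + o) = E + (-7 + o) = -7 + E + o)
Q(l) = (-1 + l)²
k(c) = -12 (k(c) = (-7 + c - 5) - c = (-12 + c) - c = -12)
-2428 - k(Q(-7)) = -2428 - 1*(-12) = -2428 + 12 = -2416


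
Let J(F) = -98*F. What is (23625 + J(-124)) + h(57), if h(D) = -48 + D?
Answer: 35786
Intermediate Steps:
(23625 + J(-124)) + h(57) = (23625 - 98*(-124)) + (-48 + 57) = (23625 + 12152) + 9 = 35777 + 9 = 35786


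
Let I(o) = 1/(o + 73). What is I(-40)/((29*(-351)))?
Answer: -1/335907 ≈ -2.9770e-6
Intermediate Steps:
I(o) = 1/(73 + o)
I(-40)/((29*(-351))) = 1/((73 - 40)*((29*(-351)))) = 1/(33*(-10179)) = (1/33)*(-1/10179) = -1/335907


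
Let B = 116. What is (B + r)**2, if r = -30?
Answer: 7396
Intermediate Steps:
(B + r)**2 = (116 - 30)**2 = 86**2 = 7396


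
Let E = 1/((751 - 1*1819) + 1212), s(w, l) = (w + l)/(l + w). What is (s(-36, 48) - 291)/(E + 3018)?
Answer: -41760/434593 ≈ -0.096090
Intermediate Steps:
s(w, l) = 1 (s(w, l) = (l + w)/(l + w) = 1)
E = 1/144 (E = 1/((751 - 1819) + 1212) = 1/(-1068 + 1212) = 1/144 ≈ 0.0069444)
(s(-36, 48) - 291)/(E + 3018) = (1 - 291)/(1/144 + 3018) = -290/434593/144 = -290*144/434593 = -41760/434593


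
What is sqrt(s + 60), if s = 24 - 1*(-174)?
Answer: sqrt(258) ≈ 16.062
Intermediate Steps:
s = 198 (s = 24 + 174 = 198)
sqrt(s + 60) = sqrt(198 + 60) = sqrt(258)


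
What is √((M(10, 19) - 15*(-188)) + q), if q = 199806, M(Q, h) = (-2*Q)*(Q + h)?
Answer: √202046 ≈ 449.50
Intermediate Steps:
M(Q, h) = -2*Q*(Q + h)
√((M(10, 19) - 15*(-188)) + q) = √((-2*10*(10 + 19) - 15*(-188)) + 199806) = √((-2*10*29 + 2820) + 199806) = √((-580 + 2820) + 199806) = √(2240 + 199806) = √202046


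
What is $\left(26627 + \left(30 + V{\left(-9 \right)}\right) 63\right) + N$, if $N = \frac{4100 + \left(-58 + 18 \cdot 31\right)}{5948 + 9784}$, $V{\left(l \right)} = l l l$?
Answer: $- \frac{2977060}{171} \approx -17410.0$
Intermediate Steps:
$V{\left(l \right)} = l^{3}$ ($V{\left(l \right)} = l^{2} l = l^{3}$)
$N = \frac{50}{171}$ ($N = \frac{4100 + \left(-58 + 558\right)}{15732} = \left(4100 + 500\right) \frac{1}{15732} = 4600 \cdot \frac{1}{15732} = \frac{50}{171} \approx 0.2924$)
$\left(26627 + \left(30 + V{\left(-9 \right)}\right) 63\right) + N = \left(26627 + \left(30 + \left(-9\right)^{3}\right) 63\right) + \frac{50}{171} = \left(26627 + \left(30 - 729\right) 63\right) + \frac{50}{171} = \left(26627 - 44037\right) + \frac{50}{171} = -17410 + \frac{50}{171} = - \frac{2977060}{171}$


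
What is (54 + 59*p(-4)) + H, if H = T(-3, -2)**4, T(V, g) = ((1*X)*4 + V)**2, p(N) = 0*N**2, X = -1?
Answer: 5764855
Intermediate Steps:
p(N) = 0
T(V, g) = (-4 + V)**2 (T(V, g) = ((1*(-1))*4 + V)**2 = (-1*4 + V)**2 = (-4 + V)**2)
H = 5764801 (H = ((-4 - 3)**2)**4 = ((-7)**2)**4 = 49**4 = 5764801)
(54 + 59*p(-4)) + H = (54 + 59*0) + 5764801 = (54 + 0) + 5764801 = 54 + 5764801 = 5764855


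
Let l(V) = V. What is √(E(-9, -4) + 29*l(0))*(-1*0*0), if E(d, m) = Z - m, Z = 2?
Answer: 0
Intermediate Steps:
E(d, m) = 2 - m
√(E(-9, -4) + 29*l(0))*(-1*0*0) = √((2 - 1*(-4)) + 29*0)*(-1*0*0) = √((2 + 4) + 0)*(0*0) = √(6 + 0)*0 = √6*0 = 0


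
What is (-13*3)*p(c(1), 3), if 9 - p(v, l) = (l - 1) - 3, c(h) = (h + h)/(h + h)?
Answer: -390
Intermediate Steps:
c(h) = 1 (c(h) = (2*h)/((2*h)) = (2*h)*(1/(2*h)) = 1)
p(v, l) = 13 - l (p(v, l) = 9 - ((l - 1) - 3) = 9 - ((-1 + l) - 3) = 9 - (-4 + l) = 9 + (4 - l) = 13 - l)
(-13*3)*p(c(1), 3) = (-13*3)*(13 - 1*3) = -39*(13 - 3) = -39*10 = -390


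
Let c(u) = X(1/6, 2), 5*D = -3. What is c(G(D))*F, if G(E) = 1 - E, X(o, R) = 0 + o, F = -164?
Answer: -82/3 ≈ -27.333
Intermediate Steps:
D = -⅗ (D = (⅕)*(-3) = -⅗ ≈ -0.60000)
X(o, R) = o
c(u) = ⅙ (c(u) = 1/6 = ⅙)
c(G(D))*F = (⅙)*(-164) = -82/3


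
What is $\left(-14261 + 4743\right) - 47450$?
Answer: $-56968$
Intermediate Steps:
$\left(-14261 + 4743\right) - 47450 = -9518 - 47450 = -56968$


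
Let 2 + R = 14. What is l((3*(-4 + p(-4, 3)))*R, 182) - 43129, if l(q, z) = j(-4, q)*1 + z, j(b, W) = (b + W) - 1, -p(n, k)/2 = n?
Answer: -42808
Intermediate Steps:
p(n, k) = -2*n
R = 12 (R = -2 + 14 = 12)
j(b, W) = -1 + W + b (j(b, W) = (W + b) - 1 = -1 + W + b)
l(q, z) = -5 + q + z (l(q, z) = (-1 + q - 4)*1 + z = (-5 + q)*1 + z = (-5 + q) + z = -5 + q + z)
l((3*(-4 + p(-4, 3)))*R, 182) - 43129 = (-5 + (3*(-4 - 2*(-4)))*12 + 182) - 43129 = (-5 + (3*(-4 + 8))*12 + 182) - 43129 = (-5 + (3*4)*12 + 182) - 43129 = (-5 + 12*12 + 182) - 43129 = (-5 + 144 + 182) - 43129 = 321 - 43129 = -42808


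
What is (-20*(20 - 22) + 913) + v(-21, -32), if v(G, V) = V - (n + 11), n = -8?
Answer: 918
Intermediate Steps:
v(G, V) = -3 + V (v(G, V) = V - (-8 + 11) = V - 1*3 = V - 3 = -3 + V)
(-20*(20 - 22) + 913) + v(-21, -32) = (-20*(20 - 22) + 913) + (-3 - 32) = (-20*(-2) + 913) - 35 = (40 + 913) - 35 = 953 - 35 = 918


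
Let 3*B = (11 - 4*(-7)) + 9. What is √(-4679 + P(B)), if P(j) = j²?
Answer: I*√4423 ≈ 66.506*I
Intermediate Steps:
B = 16 (B = ((11 - 4*(-7)) + 9)/3 = ((11 + 28) + 9)/3 = (39 + 9)/3 = (⅓)*48 = 16)
√(-4679 + P(B)) = √(-4679 + 16²) = √(-4679 + 256) = √(-4423) = I*√4423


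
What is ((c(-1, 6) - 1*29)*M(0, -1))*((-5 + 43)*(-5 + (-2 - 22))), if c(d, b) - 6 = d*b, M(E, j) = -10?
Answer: -319580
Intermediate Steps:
c(d, b) = 6 + b*d (c(d, b) = 6 + d*b = 6 + b*d)
((c(-1, 6) - 1*29)*M(0, -1))*((-5 + 43)*(-5 + (-2 - 22))) = (((6 + 6*(-1)) - 1*29)*(-10))*((-5 + 43)*(-5 + (-2 - 22))) = (((6 - 6) - 29)*(-10))*(38*(-5 - 24)) = ((0 - 29)*(-10))*(38*(-29)) = -29*(-10)*(-1102) = 290*(-1102) = -319580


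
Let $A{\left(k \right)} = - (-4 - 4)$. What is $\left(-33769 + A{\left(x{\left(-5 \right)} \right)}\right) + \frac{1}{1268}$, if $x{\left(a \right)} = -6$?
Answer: $- \frac{42808947}{1268} \approx -33761.0$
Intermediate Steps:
$A{\left(k \right)} = 8$ ($A{\left(k \right)} = \left(-1\right) \left(-8\right) = 8$)
$\left(-33769 + A{\left(x{\left(-5 \right)} \right)}\right) + \frac{1}{1268} = \left(-33769 + 8\right) + \frac{1}{1268} = -33761 + \frac{1}{1268} = - \frac{42808947}{1268}$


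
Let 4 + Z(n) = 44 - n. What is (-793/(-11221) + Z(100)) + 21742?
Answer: 243294515/11221 ≈ 21682.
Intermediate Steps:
Z(n) = 40 - n (Z(n) = -4 + (44 - n) = 40 - n)
(-793/(-11221) + Z(100)) + 21742 = (-793/(-11221) + (40 - 1*100)) + 21742 = (-793*(-1/11221) + (40 - 100)) + 21742 = (793/11221 - 60) + 21742 = -672467/11221 + 21742 = 243294515/11221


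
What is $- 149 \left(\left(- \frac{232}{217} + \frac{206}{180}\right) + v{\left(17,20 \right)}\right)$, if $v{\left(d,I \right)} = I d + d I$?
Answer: $- \frac{1978998779}{19530} \approx -1.0133 \cdot 10^{5}$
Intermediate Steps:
$v{\left(d,I \right)} = 2 I d$ ($v{\left(d,I \right)} = I d + I d = 2 I d$)
$- 149 \left(\left(- \frac{232}{217} + \frac{206}{180}\right) + v{\left(17,20 \right)}\right) = - 149 \left(\left(- \frac{232}{217} + \frac{206}{180}\right) + 2 \cdot 20 \cdot 17\right) = - 149 \left(\left(\left(-232\right) \frac{1}{217} + 206 \cdot \frac{1}{180}\right) + 680\right) = - 149 \left(\left(- \frac{232}{217} + \frac{103}{90}\right) + 680\right) = - 149 \left(\frac{1471}{19530} + 680\right) = \left(-149\right) \frac{13281871}{19530} = - \frac{1978998779}{19530}$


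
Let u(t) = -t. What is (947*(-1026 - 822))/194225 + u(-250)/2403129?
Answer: -4205561768974/466747730025 ≈ -9.0103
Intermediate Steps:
(947*(-1026 - 822))/194225 + u(-250)/2403129 = (947*(-1026 - 822))/194225 - 1*(-250)/2403129 = (947*(-1848))*(1/194225) + 250*(1/2403129) = -1750056*1/194225 + 250/2403129 = -1750056/194225 + 250/2403129 = -4205561768974/466747730025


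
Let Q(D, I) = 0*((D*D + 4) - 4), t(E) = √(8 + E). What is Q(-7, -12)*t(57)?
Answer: 0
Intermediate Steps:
Q(D, I) = 0 (Q(D, I) = 0*((D² + 4) - 4) = 0*((4 + D²) - 4) = 0*D² = 0)
Q(-7, -12)*t(57) = 0*√(8 + 57) = 0*√65 = 0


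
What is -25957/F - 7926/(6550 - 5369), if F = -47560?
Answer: -346305343/56168360 ≈ -6.1655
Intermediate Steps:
-25957/F - 7926/(6550 - 5369) = -25957/(-47560) - 7926/(6550 - 5369) = -25957*(-1/47560) - 7926/1181 = 25957/47560 - 7926*1/1181 = 25957/47560 - 7926/1181 = -346305343/56168360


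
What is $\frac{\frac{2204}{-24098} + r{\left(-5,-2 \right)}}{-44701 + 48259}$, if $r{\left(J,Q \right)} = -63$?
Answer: $- \frac{760189}{42870342} \approx -0.017732$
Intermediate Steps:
$\frac{\frac{2204}{-24098} + r{\left(-5,-2 \right)}}{-44701 + 48259} = \frac{\frac{2204}{-24098} - 63}{-44701 + 48259} = \frac{2204 \left(- \frac{1}{24098}\right) - 63}{3558} = \left(- \frac{1102}{12049} - 63\right) \frac{1}{3558} = \left(- \frac{760189}{12049}\right) \frac{1}{3558} = - \frac{760189}{42870342}$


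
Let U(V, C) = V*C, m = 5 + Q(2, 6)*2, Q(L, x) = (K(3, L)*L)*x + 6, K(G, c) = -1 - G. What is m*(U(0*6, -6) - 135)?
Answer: 10665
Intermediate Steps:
Q(L, x) = 6 - 4*L*x (Q(L, x) = ((-1 - 1*3)*L)*x + 6 = ((-1 - 3)*L)*x + 6 = (-4*L)*x + 6 = -4*L*x + 6 = 6 - 4*L*x)
m = -79 (m = 5 + (6 - 4*2*6)*2 = 5 + (6 - 48)*2 = 5 - 42*2 = 5 - 84 = -79)
U(V, C) = C*V
m*(U(0*6, -6) - 135) = -79*(-0*6 - 135) = -79*(-6*0 - 135) = -79*(0 - 135) = -79*(-135) = 10665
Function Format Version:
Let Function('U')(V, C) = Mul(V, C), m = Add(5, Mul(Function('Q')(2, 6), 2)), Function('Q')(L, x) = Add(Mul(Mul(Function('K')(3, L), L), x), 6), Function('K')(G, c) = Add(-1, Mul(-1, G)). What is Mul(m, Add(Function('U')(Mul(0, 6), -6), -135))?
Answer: 10665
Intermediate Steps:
Function('Q')(L, x) = Add(6, Mul(-4, L, x)) (Function('Q')(L, x) = Add(Mul(Mul(Add(-1, Mul(-1, 3)), L), x), 6) = Add(Mul(Mul(Add(-1, -3), L), x), 6) = Add(Mul(Mul(-4, L), x), 6) = Add(Mul(-4, L, x), 6) = Add(6, Mul(-4, L, x)))
m = -79 (m = Add(5, Mul(Add(6, Mul(-4, 2, 6)), 2)) = Add(5, Mul(Add(6, -48), 2)) = Add(5, Mul(-42, 2)) = Add(5, -84) = -79)
Function('U')(V, C) = Mul(C, V)
Mul(m, Add(Function('U')(Mul(0, 6), -6), -135)) = Mul(-79, Add(Mul(-6, Mul(0, 6)), -135)) = Mul(-79, Add(Mul(-6, 0), -135)) = Mul(-79, Add(0, -135)) = Mul(-79, -135) = 10665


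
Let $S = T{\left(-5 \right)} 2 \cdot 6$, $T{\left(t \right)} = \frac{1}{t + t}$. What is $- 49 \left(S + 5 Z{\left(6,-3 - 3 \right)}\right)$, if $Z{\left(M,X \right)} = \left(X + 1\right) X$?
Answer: $- \frac{36456}{5} \approx -7291.2$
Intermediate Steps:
$Z{\left(M,X \right)} = X \left(1 + X\right)$ ($Z{\left(M,X \right)} = \left(1 + X\right) X = X \left(1 + X\right)$)
$T{\left(t \right)} = \frac{1}{2 t}$
$S = - \frac{6}{5}$ ($S = \frac{1}{2 \left(-5\right)} 2 \cdot 6 = \frac{1}{2} \left(- \frac{1}{5}\right) 2 \cdot 6 = \left(- \frac{1}{10}\right) 2 \cdot 6 = \left(- \frac{1}{5}\right) 6 = - \frac{6}{5} \approx -1.2$)
$- 49 \left(S + 5 Z{\left(6,-3 - 3 \right)}\right) = - 49 \left(- \frac{6}{5} + 5 \left(-3 - 3\right) \left(1 - 6\right)\right) = - 49 \left(- \frac{6}{5} + 5 \left(- 6 \left(1 - 6\right)\right)\right) = - 49 \left(- \frac{6}{5} + 5 \left(\left(-6\right) \left(-5\right)\right)\right) = - 49 \left(- \frac{6}{5} + 5 \cdot 30\right) = - 49 \left(- \frac{6}{5} + 150\right) = \left(-49\right) \frac{744}{5} = - \frac{36456}{5}$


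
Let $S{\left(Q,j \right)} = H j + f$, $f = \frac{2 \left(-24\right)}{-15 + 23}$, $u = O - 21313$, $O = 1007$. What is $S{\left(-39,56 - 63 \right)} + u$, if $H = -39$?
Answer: $-20039$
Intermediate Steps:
$u = -20306$ ($u = 1007 - 21313 = -20306$)
$f = -6$ ($f = - \frac{48}{8} = \left(-48\right) \frac{1}{8} = -6$)
$S{\left(Q,j \right)} = -6 - 39 j$ ($S{\left(Q,j \right)} = - 39 j - 6 = -6 - 39 j$)
$S{\left(-39,56 - 63 \right)} + u = \left(-6 - 39 \left(56 - 63\right)\right) - 20306 = \left(-6 - -273\right) - 20306 = \left(-6 + 273\right) - 20306 = 267 - 20306 = -20039$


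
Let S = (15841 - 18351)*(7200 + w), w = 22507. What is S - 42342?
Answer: -74606912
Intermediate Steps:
S = -74564570 (S = (15841 - 18351)*(7200 + 22507) = -2510*29707 = -74564570)
S - 42342 = -74564570 - 42342 = -74606912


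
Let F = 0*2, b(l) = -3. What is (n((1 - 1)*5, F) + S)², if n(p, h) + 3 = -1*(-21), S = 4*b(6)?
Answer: 36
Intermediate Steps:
F = 0
S = -12 (S = 4*(-3) = -12)
n(p, h) = 18 (n(p, h) = -3 - 1*(-21) = -3 + 21 = 18)
(n((1 - 1)*5, F) + S)² = (18 - 12)² = 6² = 36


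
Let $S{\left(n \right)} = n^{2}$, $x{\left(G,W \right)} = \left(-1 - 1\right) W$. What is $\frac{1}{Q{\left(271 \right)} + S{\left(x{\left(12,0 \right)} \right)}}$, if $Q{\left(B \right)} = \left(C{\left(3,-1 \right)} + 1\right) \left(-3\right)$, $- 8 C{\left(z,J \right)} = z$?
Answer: $- \frac{8}{15} \approx -0.53333$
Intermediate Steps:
$C{\left(z,J \right)} = - \frac{z}{8}$
$x{\left(G,W \right)} = - 2 W$
$Q{\left(B \right)} = - \frac{15}{8}$ ($Q{\left(B \right)} = \left(\left(- \frac{1}{8}\right) 3 + 1\right) \left(-3\right) = \left(- \frac{3}{8} + 1\right) \left(-3\right) = \frac{5}{8} \left(-3\right) = - \frac{15}{8}$)
$\frac{1}{Q{\left(271 \right)} + S{\left(x{\left(12,0 \right)} \right)}} = \frac{1}{- \frac{15}{8} + \left(\left(-2\right) 0\right)^{2}} = \frac{1}{- \frac{15}{8} + 0^{2}} = \frac{1}{- \frac{15}{8} + 0} = \frac{1}{- \frac{15}{8}} = - \frac{8}{15}$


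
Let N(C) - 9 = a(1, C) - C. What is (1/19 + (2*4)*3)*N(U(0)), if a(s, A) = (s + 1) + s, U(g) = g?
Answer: 5484/19 ≈ 288.63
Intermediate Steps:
a(s, A) = 1 + 2*s (a(s, A) = (1 + s) + s = 1 + 2*s)
N(C) = 12 - C (N(C) = 9 + ((1 + 2*1) - C) = 9 + ((1 + 2) - C) = 9 + (3 - C) = 12 - C)
(1/19 + (2*4)*3)*N(U(0)) = (1/19 + (2*4)*3)*(12 - 1*0) = (1/19 + 8*3)*(12 + 0) = (1/19 + 24)*12 = (457/19)*12 = 5484/19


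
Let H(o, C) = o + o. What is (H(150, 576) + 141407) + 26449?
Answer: 168156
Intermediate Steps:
H(o, C) = 2*o
(H(150, 576) + 141407) + 26449 = (2*150 + 141407) + 26449 = (300 + 141407) + 26449 = 141707 + 26449 = 168156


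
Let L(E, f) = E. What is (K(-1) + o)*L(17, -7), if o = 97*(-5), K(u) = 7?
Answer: -8126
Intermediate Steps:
o = -485
(K(-1) + o)*L(17, -7) = (7 - 485)*17 = -478*17 = -8126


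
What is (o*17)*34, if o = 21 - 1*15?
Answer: 3468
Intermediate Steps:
o = 6 (o = 21 - 15 = 6)
(o*17)*34 = (6*17)*34 = 102*34 = 3468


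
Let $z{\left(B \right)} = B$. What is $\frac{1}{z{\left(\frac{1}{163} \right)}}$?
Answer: $163$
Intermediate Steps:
$\frac{1}{z{\left(\frac{1}{163} \right)}} = \frac{1}{\frac{1}{163}} = 163$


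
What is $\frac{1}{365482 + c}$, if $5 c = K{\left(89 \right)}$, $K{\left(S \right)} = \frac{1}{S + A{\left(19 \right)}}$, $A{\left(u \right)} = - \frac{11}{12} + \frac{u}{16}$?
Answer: $\frac{21425}{7830451898} \approx 2.7361 \cdot 10^{-6}$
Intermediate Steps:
$A{\left(u \right)} = - \frac{11}{12} + \frac{u}{16}$ ($A{\left(u \right)} = \left(-11\right) \frac{1}{12} + u \frac{1}{16} = - \frac{11}{12} + \frac{u}{16}$)
$K{\left(S \right)} = \frac{1}{\frac{13}{48} + S}$ ($K{\left(S \right)} = \frac{1}{S + \left(- \frac{11}{12} + \frac{1}{16} \cdot 19\right)} = \frac{1}{S + \left(- \frac{11}{12} + \frac{19}{16}\right)} = \frac{1}{S + \frac{13}{48}} = \frac{1}{\frac{13}{48} + S}$)
$c = \frac{48}{21425}$ ($c = \frac{48 \frac{1}{13 + 48 \cdot 89}}{5} = \frac{48 \frac{1}{13 + 4272}}{5} = \frac{48 \cdot \frac{1}{4285}}{5} = \frac{1}{5} \cdot \frac{48}{4285} = \frac{48}{21425} \approx 0.0022404$)
$\frac{1}{365482 + c} = \frac{1}{365482 + \frac{48}{21425}} = \frac{1}{\frac{7830451898}{21425}} = \frac{21425}{7830451898}$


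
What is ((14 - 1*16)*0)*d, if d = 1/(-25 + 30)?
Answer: 0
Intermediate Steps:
d = ⅕ (d = 1/5 = ⅕ ≈ 0.20000)
((14 - 1*16)*0)*d = ((14 - 1*16)*0)*(⅕) = ((14 - 16)*0)*(⅕) = -2*0*(⅕) = 0*(⅕) = 0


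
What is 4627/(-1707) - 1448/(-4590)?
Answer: -3127699/1305855 ≈ -2.3951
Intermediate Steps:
4627/(-1707) - 1448/(-4590) = 4627*(-1/1707) - 1448*(-1/4590) = -4627/1707 + 724/2295 = -3127699/1305855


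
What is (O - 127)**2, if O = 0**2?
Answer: 16129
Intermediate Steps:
O = 0
(O - 127)**2 = (0 - 127)**2 = (-127)**2 = 16129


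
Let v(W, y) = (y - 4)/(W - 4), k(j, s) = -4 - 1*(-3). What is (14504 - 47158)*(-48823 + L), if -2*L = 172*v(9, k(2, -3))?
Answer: 1591457998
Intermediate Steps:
k(j, s) = -1 (k(j, s) = -4 + 3 = -1)
v(W, y) = (-4 + y)/(-4 + W)
L = 86 (L = -86*(-4 - 1)/(-4 + 9) = -86*-5/5 = -86*(⅕)*(-5) = -86*(-1) = -½*(-172) = 86)
(14504 - 47158)*(-48823 + L) = (14504 - 47158)*(-48823 + 86) = -32654*(-48737) = 1591457998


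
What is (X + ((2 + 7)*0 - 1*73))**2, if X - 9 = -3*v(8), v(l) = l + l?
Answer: 12544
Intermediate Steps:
v(l) = 2*l
X = -39 (X = 9 - 6*8 = 9 - 3*16 = 9 - 48 = -39)
(X + ((2 + 7)*0 - 1*73))**2 = (-39 + ((2 + 7)*0 - 1*73))**2 = (-39 + (9*0 - 73))**2 = (-39 + (0 - 73))**2 = (-39 - 73)**2 = (-112)**2 = 12544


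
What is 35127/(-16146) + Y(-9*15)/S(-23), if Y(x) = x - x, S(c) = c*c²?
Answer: -1301/598 ≈ -2.1756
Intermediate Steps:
S(c) = c³
Y(x) = 0
35127/(-16146) + Y(-9*15)/S(-23) = 35127/(-16146) + 0/((-23)³) = 35127*(-1/16146) + 0/(-12167) = -1301/598 + 0*(-1/12167) = -1301/598 + 0 = -1301/598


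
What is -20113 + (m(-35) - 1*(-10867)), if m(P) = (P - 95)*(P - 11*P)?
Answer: -54746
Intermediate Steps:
m(P) = -10*P*(-95 + P) (m(P) = (-95 + P)*(-10*P) = -10*P*(-95 + P))
-20113 + (m(-35) - 1*(-10867)) = -20113 + (10*(-35)*(95 - 1*(-35)) - 1*(-10867)) = -20113 + (10*(-35)*(95 + 35) + 10867) = -20113 + (10*(-35)*130 + 10867) = -20113 + (-45500 + 10867) = -20113 - 34633 = -54746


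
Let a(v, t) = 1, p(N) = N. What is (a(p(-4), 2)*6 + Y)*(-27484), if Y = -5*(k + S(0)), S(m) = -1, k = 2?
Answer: -27484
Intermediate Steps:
Y = -5 (Y = -5*(2 - 1) = -5*1 = -5)
(a(p(-4), 2)*6 + Y)*(-27484) = (1*6 - 5)*(-27484) = (6 - 5)*(-27484) = 1*(-27484) = -27484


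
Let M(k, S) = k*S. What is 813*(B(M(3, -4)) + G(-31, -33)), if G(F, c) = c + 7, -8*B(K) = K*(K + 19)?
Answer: -25203/2 ≈ -12602.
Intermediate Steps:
M(k, S) = S*k
B(K) = -K*(19 + K)/8 (B(K) = -K*(K + 19)/8 = -K*(19 + K)/8)
G(F, c) = 7 + c
813*(B(M(3, -4)) + G(-31, -33)) = 813*(-(-4*3)*(19 - 4*3)/8 + (7 - 33)) = 813*(-1/8*(-12)*(19 - 12) - 26) = 813*(-1/8*(-12)*7 - 26) = 813*(21/2 - 26) = 813*(-31/2) = -25203/2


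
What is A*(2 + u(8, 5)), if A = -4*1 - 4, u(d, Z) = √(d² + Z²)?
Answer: -16 - 8*√89 ≈ -91.472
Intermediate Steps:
u(d, Z) = √(Z² + d²)
A = -8 (A = -4 - 4 = -8)
A*(2 + u(8, 5)) = -8*(2 + √(5² + 8²)) = -8*(2 + √(25 + 64)) = -8*(2 + √89) = -16 - 8*√89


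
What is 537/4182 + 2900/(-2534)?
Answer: -1794507/1766198 ≈ -1.0160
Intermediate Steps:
537/4182 + 2900/(-2534) = 537*(1/4182) + 2900*(-1/2534) = 179/1394 - 1450/1267 = -1794507/1766198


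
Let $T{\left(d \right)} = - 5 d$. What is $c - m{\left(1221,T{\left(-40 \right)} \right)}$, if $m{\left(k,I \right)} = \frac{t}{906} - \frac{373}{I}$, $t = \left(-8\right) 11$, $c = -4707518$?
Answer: $- \frac{426500953031}{90600} \approx -4.7075 \cdot 10^{6}$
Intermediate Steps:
$t = -88$
$m{\left(k,I \right)} = - \frac{44}{453} - \frac{373}{I}$ ($m{\left(k,I \right)} = - \frac{88}{906} - \frac{373}{I} = \left(-88\right) \frac{1}{906} - \frac{373}{I} = - \frac{44}{453} - \frac{373}{I}$)
$c - m{\left(1221,T{\left(-40 \right)} \right)} = -4707518 - \left(- \frac{44}{453} - \frac{373}{\left(-5\right) \left(-40\right)}\right) = -4707518 - \left(- \frac{44}{453} - \frac{373}{200}\right) = -4707518 - - \frac{177769}{90600} = -4707518 + \frac{177769}{90600} = - \frac{426500953031}{90600}$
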